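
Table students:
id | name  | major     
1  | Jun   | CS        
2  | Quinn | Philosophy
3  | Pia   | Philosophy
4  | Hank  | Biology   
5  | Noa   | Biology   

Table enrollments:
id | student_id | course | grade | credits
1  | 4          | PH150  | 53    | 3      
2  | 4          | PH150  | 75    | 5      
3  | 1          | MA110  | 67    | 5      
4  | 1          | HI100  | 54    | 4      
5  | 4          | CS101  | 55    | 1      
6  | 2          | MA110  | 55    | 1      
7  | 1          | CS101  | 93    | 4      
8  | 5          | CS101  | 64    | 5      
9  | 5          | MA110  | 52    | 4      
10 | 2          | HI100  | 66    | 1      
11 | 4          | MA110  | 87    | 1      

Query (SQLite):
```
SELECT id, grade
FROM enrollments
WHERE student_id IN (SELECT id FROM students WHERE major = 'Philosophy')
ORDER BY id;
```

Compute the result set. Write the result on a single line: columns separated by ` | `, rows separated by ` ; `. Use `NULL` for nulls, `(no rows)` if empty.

6 | 55 ; 10 | 66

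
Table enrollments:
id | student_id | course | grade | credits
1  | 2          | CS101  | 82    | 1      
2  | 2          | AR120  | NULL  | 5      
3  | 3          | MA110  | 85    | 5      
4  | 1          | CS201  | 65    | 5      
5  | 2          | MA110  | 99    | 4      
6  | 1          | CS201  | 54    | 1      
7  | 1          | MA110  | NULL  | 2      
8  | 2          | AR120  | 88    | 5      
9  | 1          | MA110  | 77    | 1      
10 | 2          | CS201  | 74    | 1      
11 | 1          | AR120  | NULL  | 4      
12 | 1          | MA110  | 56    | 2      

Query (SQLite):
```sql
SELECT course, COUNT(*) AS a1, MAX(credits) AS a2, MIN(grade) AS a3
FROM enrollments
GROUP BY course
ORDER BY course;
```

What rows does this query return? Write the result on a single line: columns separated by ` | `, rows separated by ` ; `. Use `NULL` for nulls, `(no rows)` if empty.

AR120 | 3 | 5 | 88 ; CS101 | 1 | 1 | 82 ; CS201 | 3 | 5 | 54 ; MA110 | 5 | 5 | 56

Group enrollments by course.
Per group compute: COUNT(*), MAX(credits), MIN(grade).
  AR120: ids {2, 8, 11} → COUNT(*)=3, MAX(credits)=5, MIN(grade)=88
  CS101: ids {1} → COUNT(*)=1, MAX(credits)=1, MIN(grade)=82
  CS201: ids {4, 6, 10} → COUNT(*)=3, MAX(credits)=5, MIN(grade)=54
  MA110: ids {3, 5, 7, 9, 12} → COUNT(*)=5, MAX(credits)=5, MIN(grade)=56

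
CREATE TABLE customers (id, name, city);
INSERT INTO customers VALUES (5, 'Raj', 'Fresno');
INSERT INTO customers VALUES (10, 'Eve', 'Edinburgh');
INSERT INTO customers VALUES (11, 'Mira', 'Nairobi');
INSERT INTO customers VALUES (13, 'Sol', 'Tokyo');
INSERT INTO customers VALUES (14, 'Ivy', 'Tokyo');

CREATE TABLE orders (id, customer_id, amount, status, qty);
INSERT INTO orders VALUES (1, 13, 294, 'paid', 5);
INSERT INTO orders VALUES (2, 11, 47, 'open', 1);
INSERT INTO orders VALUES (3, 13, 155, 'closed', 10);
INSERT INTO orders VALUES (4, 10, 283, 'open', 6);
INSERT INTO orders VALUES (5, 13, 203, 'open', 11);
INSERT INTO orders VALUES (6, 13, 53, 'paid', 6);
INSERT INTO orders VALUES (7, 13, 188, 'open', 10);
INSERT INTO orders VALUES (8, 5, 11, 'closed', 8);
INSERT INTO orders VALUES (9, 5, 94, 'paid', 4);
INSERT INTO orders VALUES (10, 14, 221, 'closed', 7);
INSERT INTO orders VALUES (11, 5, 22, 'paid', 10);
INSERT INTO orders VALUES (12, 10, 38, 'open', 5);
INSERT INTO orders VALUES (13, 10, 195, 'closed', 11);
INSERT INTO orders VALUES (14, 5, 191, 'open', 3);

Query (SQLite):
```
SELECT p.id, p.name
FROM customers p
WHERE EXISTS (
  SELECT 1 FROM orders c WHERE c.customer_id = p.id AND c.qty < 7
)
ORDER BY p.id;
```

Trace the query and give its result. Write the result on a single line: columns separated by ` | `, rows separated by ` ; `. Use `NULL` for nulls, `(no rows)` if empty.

5 | Raj ; 10 | Eve ; 11 | Mira ; 13 | Sol

For each customers row, check whether any orders with matching customer_id has qty < 7.
Keep rows where that is true.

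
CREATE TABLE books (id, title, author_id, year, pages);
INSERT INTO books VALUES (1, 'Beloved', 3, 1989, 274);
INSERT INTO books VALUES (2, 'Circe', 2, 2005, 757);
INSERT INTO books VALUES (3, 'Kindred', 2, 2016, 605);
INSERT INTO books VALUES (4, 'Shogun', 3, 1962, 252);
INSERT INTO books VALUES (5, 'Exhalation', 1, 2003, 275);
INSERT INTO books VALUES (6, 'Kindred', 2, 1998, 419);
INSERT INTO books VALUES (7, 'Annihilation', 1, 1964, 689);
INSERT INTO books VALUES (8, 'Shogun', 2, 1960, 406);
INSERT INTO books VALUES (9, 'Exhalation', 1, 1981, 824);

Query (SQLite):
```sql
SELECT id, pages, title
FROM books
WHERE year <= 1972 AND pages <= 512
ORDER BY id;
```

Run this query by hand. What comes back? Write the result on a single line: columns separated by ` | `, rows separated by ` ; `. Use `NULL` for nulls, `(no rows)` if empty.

year <= 1972: ids {4, 7, 8}
pages <= 512: ids {1, 4, 5, 6, 8}
Combine with AND.

4 | 252 | Shogun ; 8 | 406 | Shogun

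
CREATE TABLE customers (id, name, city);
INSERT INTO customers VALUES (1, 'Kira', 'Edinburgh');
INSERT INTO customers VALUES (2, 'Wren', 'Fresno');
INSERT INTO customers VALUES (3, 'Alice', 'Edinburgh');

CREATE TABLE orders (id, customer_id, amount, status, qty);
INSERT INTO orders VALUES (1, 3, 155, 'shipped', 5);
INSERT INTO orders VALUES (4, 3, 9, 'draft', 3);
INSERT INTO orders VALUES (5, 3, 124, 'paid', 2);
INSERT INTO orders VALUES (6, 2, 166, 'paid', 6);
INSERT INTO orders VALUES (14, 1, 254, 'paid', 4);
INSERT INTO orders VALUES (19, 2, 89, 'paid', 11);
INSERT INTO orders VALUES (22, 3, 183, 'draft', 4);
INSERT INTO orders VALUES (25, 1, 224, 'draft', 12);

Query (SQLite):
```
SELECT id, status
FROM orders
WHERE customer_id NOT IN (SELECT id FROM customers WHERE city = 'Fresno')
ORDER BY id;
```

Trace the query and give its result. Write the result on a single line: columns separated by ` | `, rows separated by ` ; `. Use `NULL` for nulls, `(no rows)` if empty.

1 | shipped ; 4 | draft ; 5 | paid ; 14 | paid ; 22 | draft ; 25 | draft

Inner query: customers.id where city = 'Fresno'.
Outer: keep orders rows whose customer_id is not in that set.
Inner query → {2}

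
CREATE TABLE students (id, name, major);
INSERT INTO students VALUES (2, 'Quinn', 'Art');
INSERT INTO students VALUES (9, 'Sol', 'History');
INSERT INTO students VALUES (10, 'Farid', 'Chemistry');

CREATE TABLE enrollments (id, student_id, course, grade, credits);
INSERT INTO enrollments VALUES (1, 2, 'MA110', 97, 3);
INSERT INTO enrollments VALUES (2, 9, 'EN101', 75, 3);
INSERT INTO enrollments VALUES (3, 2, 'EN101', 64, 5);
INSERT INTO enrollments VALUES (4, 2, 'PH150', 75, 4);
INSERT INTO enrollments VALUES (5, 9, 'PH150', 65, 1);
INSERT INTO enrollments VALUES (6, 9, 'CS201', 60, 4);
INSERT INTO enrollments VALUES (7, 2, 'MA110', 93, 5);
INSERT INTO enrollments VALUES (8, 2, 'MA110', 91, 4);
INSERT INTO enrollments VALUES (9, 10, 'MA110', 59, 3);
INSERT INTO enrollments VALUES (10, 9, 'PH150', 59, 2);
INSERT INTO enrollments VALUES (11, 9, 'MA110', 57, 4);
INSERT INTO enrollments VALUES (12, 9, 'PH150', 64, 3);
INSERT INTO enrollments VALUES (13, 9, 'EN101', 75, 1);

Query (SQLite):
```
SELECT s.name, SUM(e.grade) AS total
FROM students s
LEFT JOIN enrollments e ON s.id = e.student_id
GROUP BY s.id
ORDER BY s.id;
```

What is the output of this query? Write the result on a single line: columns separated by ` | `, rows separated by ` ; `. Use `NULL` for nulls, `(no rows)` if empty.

LEFT JOIN keeps every students row; unmatched ones get NULL for enrollments columns.
Group by students.id and compute SUM(e.grade). SUM over an all-NULL group is NULL.
  2: ids {1, 3, 4, 7, 8} → SUM(e.grade)=420
  9: ids {2, 5, 6, 10, 11, 12, 13} → SUM(e.grade)=455
  10: ids {9} → SUM(e.grade)=59

Quinn | 420 ; Sol | 455 ; Farid | 59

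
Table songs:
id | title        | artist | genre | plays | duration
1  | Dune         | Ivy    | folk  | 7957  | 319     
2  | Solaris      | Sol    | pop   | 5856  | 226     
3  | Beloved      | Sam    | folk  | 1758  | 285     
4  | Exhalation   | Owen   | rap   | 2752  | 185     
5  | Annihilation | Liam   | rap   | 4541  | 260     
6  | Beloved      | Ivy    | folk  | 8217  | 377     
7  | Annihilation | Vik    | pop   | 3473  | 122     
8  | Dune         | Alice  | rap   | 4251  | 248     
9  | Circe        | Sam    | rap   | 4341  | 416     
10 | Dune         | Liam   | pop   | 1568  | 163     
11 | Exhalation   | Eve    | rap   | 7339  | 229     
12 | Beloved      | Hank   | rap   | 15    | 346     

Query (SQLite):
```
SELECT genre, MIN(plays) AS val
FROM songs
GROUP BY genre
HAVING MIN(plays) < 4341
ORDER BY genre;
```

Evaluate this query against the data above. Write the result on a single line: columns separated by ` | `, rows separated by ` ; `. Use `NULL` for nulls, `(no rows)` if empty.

Partition songs by genre; compute MIN(plays) within each group.
HAVING: keep groups where MIN(plays) < 4341.
  folk: ids {1, 3, 6} → MIN(plays)=1758
  pop: ids {2, 7, 10} → MIN(plays)=1568
  rap: ids {4, 5, 8, 9, 11, 12} → MIN(plays)=15

folk | 1758 ; pop | 1568 ; rap | 15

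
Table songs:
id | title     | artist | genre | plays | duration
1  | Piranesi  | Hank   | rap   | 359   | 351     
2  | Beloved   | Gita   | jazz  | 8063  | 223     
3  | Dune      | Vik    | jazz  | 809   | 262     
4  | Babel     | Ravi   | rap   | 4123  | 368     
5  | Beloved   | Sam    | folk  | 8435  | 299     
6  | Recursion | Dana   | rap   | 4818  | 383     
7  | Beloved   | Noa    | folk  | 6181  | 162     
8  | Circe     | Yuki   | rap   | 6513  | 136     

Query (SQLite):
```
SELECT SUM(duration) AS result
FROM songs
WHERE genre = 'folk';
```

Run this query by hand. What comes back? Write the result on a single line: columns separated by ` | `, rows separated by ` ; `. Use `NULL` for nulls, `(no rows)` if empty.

Rows where genre='folk' → duration values: [299, 162].
SUM of non-NULL values = 461.

461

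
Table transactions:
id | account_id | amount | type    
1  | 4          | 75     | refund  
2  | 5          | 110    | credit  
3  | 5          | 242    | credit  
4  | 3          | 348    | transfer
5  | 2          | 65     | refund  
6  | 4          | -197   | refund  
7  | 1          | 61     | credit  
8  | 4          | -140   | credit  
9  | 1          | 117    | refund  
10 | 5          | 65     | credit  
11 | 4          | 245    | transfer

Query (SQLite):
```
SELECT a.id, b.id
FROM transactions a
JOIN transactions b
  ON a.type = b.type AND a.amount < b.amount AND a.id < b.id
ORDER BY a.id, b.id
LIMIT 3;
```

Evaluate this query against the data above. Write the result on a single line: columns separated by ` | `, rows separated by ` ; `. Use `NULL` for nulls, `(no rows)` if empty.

1 | 9 ; 2 | 3 ; 5 | 9

Pairs (a,b) with same type, a.amount < b.amount, a.id < b.id.
type groups: credit:{2,3,7,8,10} refund:{1,5,6,9} transfer:{4,11}
Ordered by (a.id, b.id); first 3.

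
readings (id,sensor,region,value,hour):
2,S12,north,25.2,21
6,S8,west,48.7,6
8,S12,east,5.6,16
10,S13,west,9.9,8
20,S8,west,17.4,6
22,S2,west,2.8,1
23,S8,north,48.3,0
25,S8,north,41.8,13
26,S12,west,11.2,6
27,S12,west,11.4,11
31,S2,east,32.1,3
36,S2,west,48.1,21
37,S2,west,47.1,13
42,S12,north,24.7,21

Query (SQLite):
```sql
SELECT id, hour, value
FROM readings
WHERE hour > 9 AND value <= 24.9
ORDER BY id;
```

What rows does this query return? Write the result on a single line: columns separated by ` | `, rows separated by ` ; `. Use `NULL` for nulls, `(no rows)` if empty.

hour > 9: ids {2, 8, 25, 27, 36, 37, 42}
value <= 24.9: ids {8, 10, 20, 22, 26, 27, 42}
Combine with AND.

8 | 16 | 5.6 ; 27 | 11 | 11.4 ; 42 | 21 | 24.7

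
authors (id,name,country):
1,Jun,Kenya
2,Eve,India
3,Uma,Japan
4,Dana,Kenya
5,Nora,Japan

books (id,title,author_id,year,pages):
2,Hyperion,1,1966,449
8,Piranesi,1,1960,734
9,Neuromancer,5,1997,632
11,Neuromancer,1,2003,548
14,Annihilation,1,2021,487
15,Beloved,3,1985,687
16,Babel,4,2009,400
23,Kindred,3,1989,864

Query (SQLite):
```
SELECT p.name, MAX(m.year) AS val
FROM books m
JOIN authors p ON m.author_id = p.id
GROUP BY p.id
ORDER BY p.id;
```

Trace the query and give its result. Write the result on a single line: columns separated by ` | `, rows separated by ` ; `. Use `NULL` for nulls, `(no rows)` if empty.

Jun | 2021 ; Uma | 1989 ; Dana | 2009 ; Nora | 1997

Join each books row to its authors via author_id.
Group joined rows by authors.id; compute MAX(m.year) per group.
  1: ids {2, 8, 11, 14} → MAX(m.year)=2021
  3: ids {15, 23} → MAX(m.year)=1989
  4: ids {16} → MAX(m.year)=2009
  5: ids {9} → MAX(m.year)=1997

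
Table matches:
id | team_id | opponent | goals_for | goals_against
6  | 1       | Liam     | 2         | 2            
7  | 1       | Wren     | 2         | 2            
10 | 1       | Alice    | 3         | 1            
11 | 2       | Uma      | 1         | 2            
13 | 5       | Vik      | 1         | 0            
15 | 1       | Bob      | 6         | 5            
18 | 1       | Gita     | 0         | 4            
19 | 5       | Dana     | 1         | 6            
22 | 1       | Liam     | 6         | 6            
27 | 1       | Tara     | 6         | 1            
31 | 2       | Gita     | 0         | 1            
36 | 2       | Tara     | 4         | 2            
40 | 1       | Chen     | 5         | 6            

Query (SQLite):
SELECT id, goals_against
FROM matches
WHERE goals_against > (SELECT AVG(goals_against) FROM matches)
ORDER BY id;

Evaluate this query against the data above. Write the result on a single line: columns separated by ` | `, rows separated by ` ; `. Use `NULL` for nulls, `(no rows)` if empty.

Scalar subquery: AVG(goals_against) over all matches rows = 2.923077 (≈; comparison uses full precision).
Keep rows where goals_against > that value.

15 | 5 ; 18 | 4 ; 19 | 6 ; 22 | 6 ; 40 | 6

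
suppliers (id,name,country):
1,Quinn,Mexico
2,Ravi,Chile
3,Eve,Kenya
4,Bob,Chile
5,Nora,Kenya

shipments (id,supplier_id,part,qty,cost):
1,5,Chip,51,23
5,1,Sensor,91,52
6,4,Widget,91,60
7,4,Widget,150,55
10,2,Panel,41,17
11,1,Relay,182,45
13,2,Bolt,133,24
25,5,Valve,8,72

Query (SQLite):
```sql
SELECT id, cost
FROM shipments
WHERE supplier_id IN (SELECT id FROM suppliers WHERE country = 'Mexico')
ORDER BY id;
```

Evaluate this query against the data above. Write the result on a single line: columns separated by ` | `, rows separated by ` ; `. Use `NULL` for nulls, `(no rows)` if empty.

Inner query: suppliers.id where country = 'Mexico'.
Outer: keep shipments rows whose supplier_id is in that set.
Inner query → {1}

5 | 52 ; 11 | 45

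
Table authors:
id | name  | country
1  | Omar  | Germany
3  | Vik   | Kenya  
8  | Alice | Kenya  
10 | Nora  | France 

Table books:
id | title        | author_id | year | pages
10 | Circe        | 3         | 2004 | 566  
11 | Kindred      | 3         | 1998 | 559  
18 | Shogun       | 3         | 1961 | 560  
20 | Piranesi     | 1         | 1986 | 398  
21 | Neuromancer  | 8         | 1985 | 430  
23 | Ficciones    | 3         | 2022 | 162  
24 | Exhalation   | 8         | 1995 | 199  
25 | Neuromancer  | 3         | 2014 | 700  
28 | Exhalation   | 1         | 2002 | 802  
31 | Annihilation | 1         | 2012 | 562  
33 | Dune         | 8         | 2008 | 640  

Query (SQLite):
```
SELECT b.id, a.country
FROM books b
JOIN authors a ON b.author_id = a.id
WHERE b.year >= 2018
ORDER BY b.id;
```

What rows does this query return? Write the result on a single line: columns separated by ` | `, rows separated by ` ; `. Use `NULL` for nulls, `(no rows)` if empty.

23 | Kenya

Each books row matches the authors row where author_id = authors.id.
Then keep rows with b.year >= 2018.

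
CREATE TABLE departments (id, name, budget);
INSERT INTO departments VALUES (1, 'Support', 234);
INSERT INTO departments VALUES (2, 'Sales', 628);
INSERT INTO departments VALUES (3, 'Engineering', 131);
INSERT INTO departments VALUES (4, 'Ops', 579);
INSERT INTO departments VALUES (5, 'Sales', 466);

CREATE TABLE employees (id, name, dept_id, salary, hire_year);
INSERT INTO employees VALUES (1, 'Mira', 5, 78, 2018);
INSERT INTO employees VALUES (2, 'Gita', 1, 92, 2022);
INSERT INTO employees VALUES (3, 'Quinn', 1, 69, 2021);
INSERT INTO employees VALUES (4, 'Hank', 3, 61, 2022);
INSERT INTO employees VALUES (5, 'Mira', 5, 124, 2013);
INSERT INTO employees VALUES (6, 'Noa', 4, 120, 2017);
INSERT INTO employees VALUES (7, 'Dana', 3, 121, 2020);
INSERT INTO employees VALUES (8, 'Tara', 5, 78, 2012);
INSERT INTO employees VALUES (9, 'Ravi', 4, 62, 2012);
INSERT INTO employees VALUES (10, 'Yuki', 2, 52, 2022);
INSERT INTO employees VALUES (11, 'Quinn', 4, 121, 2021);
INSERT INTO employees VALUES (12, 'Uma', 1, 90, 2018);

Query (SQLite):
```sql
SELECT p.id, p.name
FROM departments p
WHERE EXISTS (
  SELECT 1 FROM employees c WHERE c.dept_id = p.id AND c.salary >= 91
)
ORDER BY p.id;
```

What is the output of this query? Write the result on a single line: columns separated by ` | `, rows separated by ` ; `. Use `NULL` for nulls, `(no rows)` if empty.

1 | Support ; 3 | Engineering ; 4 | Ops ; 5 | Sales

For each departments row, check whether any employees with matching dept_id has salary >= 91.
Keep rows where that is true.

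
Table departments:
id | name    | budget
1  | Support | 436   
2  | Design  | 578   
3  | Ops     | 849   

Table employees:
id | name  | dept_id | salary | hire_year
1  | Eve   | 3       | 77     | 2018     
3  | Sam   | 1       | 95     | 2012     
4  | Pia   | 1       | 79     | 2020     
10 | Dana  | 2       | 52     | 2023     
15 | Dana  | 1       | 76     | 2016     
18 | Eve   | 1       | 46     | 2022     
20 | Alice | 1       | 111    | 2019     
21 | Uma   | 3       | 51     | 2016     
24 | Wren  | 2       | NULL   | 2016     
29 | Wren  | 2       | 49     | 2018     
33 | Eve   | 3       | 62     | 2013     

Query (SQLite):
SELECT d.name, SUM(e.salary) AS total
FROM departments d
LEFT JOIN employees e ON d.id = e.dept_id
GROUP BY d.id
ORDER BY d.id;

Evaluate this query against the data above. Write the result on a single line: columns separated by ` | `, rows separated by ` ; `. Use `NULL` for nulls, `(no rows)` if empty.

Support | 407 ; Design | 101 ; Ops | 190

LEFT JOIN keeps every departments row; unmatched ones get NULL for employees columns.
Group by departments.id and compute SUM(e.salary). SUM over an all-NULL group is NULL.
  1: ids {3, 4, 15, 18, 20} → SUM(e.salary)=407
  2: ids {10, 24, 29} → SUM(e.salary)=101
  3: ids {1, 21, 33} → SUM(e.salary)=190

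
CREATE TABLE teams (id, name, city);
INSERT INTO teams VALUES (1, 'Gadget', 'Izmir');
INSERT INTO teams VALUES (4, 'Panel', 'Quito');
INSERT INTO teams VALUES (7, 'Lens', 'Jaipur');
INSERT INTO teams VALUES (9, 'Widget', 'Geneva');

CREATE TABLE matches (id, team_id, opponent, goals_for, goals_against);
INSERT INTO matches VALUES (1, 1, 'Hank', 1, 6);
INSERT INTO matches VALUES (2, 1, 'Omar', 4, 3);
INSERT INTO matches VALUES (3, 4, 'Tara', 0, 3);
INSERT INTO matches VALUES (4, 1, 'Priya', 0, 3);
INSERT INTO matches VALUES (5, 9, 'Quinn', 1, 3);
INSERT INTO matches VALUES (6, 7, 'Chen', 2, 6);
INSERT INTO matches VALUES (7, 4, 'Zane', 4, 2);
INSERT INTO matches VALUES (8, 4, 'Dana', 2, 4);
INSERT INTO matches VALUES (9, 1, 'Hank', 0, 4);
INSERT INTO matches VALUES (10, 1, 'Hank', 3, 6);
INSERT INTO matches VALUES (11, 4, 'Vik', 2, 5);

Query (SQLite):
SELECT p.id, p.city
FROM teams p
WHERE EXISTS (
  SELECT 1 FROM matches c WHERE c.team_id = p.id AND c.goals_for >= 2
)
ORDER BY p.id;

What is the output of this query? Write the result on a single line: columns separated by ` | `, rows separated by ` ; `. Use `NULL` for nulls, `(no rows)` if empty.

1 | Izmir ; 4 | Quito ; 7 | Jaipur

For each teams row, check whether any matches with matching team_id has goals_for >= 2.
Keep rows where that is true.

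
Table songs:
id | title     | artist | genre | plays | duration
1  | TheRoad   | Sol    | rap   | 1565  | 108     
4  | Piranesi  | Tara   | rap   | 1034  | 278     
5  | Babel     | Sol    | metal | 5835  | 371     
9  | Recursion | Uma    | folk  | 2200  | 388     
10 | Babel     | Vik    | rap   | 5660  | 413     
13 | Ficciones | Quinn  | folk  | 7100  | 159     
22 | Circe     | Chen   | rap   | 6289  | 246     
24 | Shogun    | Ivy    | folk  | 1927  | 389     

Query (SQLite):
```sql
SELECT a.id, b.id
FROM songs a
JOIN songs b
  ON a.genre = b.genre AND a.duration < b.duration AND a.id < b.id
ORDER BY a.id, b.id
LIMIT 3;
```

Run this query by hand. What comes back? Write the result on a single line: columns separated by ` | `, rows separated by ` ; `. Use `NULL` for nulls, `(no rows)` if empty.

Pairs (a,b) with same genre, a.duration < b.duration, a.id < b.id.
genre groups: folk:{9,13,24} metal:{5} rap:{1,4,10,22}
Ordered by (a.id, b.id); first 3.

1 | 4 ; 1 | 10 ; 1 | 22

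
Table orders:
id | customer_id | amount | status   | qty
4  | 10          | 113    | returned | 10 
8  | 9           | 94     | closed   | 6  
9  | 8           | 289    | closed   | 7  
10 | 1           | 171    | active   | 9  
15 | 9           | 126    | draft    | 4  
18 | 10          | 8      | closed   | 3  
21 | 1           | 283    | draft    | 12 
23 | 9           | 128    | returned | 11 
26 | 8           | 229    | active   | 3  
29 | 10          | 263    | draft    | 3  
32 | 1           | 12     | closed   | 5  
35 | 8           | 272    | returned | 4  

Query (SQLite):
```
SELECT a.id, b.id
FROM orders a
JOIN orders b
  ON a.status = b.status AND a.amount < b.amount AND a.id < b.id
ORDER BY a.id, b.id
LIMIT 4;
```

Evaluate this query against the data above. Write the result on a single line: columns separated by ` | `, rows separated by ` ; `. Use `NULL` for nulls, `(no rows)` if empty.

Pairs (a,b) with same status, a.amount < b.amount, a.id < b.id.
status groups: active:{10,26} closed:{8,9,18,32} draft:{15,21,29} returned:{4,23,35}
Ordered by (a.id, b.id); first 4.

4 | 23 ; 4 | 35 ; 8 | 9 ; 10 | 26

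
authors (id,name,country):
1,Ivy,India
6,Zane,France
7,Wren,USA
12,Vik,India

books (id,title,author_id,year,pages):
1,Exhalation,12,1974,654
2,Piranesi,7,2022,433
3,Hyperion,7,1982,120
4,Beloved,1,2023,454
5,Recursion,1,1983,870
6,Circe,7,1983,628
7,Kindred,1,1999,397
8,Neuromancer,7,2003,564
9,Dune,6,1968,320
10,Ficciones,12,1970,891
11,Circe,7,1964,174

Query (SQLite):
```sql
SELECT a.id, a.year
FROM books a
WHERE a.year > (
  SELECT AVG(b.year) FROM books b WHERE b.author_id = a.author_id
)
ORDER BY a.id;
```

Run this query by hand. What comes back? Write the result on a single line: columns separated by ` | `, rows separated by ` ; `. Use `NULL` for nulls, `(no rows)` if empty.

For each books row a, compute AVG(year) over rows sharing a.author_id.
Keep row a if a.year > that per-group AVG.
  author_id=1: AVG(year) = 2001.666667
  author_id=6: AVG(year) = 1968.0
  author_id=7: AVG(year) = 1990.8
  author_id=12: AVG(year) = 1972.0

1 | 1974 ; 2 | 2022 ; 4 | 2023 ; 8 | 2003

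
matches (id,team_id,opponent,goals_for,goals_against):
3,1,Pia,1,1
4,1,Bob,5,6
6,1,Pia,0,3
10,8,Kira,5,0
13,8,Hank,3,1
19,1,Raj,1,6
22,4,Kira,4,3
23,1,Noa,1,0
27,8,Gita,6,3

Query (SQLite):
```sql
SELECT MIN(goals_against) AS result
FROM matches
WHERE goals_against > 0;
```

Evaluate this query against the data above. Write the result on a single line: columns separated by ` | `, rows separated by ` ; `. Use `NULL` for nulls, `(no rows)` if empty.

1

Rows where goals_against > 0 → goals_against values: [1, 6, 3, 1, 6, 3, 3].
MIN of non-NULL values = 1.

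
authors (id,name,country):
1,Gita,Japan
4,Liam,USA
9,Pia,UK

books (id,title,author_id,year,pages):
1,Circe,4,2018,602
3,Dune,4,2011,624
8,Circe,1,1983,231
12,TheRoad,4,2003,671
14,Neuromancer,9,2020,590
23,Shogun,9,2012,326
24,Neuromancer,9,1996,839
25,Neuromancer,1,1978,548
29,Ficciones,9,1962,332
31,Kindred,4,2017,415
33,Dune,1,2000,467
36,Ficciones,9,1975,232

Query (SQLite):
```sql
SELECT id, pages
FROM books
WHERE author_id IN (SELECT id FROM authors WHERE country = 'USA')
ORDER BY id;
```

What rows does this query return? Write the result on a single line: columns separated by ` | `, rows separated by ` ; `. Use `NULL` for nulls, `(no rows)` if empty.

Inner query: authors.id where country = 'USA'.
Outer: keep books rows whose author_id is in that set.
Inner query → {4}

1 | 602 ; 3 | 624 ; 12 | 671 ; 31 | 415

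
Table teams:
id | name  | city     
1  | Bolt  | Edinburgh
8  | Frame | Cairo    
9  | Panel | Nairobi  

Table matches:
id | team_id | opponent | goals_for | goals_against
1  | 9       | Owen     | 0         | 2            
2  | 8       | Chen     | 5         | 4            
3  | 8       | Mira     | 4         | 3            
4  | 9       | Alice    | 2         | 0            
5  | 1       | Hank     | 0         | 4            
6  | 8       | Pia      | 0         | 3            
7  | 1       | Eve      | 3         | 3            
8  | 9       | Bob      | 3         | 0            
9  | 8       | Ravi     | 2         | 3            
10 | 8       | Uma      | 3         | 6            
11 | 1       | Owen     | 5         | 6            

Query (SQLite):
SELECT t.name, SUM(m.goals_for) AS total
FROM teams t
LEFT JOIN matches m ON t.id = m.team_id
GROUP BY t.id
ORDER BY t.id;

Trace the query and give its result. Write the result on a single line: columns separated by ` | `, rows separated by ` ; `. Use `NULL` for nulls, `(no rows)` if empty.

LEFT JOIN keeps every teams row; unmatched ones get NULL for matches columns.
Group by teams.id and compute SUM(m.goals_for). SUM over an all-NULL group is NULL.
  1: ids {5, 7, 11} → SUM(m.goals_for)=8
  8: ids {2, 3, 6, 9, 10} → SUM(m.goals_for)=14
  9: ids {1, 4, 8} → SUM(m.goals_for)=5

Bolt | 8 ; Frame | 14 ; Panel | 5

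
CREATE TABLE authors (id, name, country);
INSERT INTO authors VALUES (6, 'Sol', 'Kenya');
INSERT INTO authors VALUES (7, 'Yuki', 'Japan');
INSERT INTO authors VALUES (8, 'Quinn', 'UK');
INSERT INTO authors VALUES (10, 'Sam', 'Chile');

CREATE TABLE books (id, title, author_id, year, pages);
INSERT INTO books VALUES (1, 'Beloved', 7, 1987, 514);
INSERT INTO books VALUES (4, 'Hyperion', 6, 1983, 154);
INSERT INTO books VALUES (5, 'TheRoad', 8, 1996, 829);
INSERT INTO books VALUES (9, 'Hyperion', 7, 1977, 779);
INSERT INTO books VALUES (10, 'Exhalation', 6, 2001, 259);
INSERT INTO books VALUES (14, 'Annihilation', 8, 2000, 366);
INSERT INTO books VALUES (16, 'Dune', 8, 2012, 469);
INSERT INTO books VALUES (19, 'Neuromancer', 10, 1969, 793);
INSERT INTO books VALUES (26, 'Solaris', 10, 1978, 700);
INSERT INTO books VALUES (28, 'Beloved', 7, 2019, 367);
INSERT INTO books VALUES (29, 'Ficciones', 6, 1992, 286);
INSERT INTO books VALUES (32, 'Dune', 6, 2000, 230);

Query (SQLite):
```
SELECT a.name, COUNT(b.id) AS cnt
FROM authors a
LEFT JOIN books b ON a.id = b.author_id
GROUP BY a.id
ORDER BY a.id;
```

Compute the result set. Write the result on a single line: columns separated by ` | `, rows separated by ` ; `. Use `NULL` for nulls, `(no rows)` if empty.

Sol | 4 ; Yuki | 3 ; Quinn | 3 ; Sam | 2

LEFT JOIN keeps every authors row; unmatched ones get NULL for books columns.
Group by authors.id and compute COUNT(b.id). COUNT(col) of an all-NULL group is 0.
  6: ids {4, 10, 29, 32} → COUNT(b.id)=4
  7: ids {1, 9, 28} → COUNT(b.id)=3
  8: ids {5, 14, 16} → COUNT(b.id)=3
  10: ids {19, 26} → COUNT(b.id)=2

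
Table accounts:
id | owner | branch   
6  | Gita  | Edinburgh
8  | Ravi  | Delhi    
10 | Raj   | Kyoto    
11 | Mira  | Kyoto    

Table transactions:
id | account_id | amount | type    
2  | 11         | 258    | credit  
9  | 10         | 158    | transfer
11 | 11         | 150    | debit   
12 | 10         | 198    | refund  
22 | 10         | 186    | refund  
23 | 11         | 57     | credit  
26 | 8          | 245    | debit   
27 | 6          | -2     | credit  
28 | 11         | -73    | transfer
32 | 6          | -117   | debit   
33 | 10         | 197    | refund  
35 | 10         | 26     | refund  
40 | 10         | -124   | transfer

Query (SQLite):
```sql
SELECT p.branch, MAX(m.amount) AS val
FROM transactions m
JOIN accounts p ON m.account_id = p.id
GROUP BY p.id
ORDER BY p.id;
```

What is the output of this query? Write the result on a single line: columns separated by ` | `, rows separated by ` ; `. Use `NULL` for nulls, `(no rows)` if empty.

Join each transactions row to its accounts via account_id.
Group joined rows by accounts.id; compute MAX(m.amount) per group.
  6: ids {27, 32} → MAX(m.amount)=-2
  8: ids {26} → MAX(m.amount)=245
  10: ids {9, 12, 22, 33, 35, 40} → MAX(m.amount)=198
  11: ids {2, 11, 23, 28} → MAX(m.amount)=258

Edinburgh | -2 ; Delhi | 245 ; Kyoto | 198 ; Kyoto | 258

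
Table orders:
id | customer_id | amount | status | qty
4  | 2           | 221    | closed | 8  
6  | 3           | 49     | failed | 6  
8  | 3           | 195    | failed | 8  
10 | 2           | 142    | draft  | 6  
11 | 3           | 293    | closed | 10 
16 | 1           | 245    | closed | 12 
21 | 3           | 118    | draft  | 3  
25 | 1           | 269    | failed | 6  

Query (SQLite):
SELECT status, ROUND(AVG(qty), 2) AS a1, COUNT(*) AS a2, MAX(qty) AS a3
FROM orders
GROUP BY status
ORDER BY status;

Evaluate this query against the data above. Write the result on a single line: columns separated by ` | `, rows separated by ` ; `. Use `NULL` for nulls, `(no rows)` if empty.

closed | 10 | 3 | 12 ; draft | 4.5 | 2 | 6 ; failed | 6.67 | 3 | 8

Group orders by status.
Per group compute: ROUND(AVG(qty), 2), COUNT(*), MAX(qty).
  closed: ids {4, 11, 16} → ROUND(AVG(qty), 2)=10, COUNT(*)=3, MAX(qty)=12
  draft: ids {10, 21} → ROUND(AVG(qty), 2)=4.5, COUNT(*)=2, MAX(qty)=6
  failed: ids {6, 8, 25} → ROUND(AVG(qty), 2)=6.67, COUNT(*)=3, MAX(qty)=8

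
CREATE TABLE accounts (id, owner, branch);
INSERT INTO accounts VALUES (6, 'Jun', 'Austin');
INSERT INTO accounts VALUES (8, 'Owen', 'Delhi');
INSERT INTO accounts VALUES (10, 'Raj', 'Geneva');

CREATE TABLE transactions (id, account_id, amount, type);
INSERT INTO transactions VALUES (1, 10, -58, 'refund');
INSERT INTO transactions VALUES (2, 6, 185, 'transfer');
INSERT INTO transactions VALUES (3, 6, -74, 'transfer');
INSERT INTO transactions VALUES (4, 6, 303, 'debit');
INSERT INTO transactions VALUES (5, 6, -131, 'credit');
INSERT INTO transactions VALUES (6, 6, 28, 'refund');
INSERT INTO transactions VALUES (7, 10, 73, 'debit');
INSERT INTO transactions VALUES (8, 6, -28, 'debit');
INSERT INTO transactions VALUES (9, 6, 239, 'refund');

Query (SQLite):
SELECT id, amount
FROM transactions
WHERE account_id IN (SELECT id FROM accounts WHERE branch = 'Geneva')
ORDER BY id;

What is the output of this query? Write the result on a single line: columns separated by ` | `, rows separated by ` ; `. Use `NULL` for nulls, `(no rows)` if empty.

1 | -58 ; 7 | 73

Inner query: accounts.id where branch = 'Geneva'.
Outer: keep transactions rows whose account_id is in that set.
Inner query → {10}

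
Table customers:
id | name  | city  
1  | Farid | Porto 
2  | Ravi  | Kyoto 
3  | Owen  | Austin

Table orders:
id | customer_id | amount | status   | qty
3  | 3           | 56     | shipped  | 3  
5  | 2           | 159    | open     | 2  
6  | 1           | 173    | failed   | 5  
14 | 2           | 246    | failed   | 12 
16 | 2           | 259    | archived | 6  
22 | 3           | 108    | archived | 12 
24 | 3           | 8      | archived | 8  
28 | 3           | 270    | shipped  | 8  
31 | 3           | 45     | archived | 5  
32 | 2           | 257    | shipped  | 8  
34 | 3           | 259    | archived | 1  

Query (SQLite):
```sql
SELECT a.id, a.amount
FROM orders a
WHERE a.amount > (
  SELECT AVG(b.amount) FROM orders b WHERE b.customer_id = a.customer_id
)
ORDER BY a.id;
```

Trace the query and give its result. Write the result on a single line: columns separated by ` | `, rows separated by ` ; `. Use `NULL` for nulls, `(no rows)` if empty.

14 | 246 ; 16 | 259 ; 28 | 270 ; 32 | 257 ; 34 | 259

For each orders row a, compute AVG(amount) over rows sharing a.customer_id.
Keep row a if a.amount > that per-group AVG.
  customer_id=1: AVG(amount) = 173.0
  customer_id=2: AVG(amount) = 230.25
  customer_id=3: AVG(amount) = 124.333333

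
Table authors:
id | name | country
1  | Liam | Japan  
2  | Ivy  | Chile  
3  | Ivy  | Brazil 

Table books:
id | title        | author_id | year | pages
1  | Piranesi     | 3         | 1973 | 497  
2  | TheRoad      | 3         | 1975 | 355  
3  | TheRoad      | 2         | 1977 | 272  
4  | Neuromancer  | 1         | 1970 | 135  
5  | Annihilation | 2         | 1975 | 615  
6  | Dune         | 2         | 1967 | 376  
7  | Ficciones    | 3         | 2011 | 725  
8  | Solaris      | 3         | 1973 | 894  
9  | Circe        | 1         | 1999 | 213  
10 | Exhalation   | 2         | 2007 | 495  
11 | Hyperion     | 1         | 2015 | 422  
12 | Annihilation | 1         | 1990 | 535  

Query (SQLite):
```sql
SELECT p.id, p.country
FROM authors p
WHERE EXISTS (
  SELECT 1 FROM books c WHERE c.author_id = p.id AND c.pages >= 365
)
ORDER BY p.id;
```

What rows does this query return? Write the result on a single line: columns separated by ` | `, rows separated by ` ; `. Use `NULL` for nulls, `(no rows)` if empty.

For each authors row, check whether any books with matching author_id has pages >= 365.
Keep rows where that is true.

1 | Japan ; 2 | Chile ; 3 | Brazil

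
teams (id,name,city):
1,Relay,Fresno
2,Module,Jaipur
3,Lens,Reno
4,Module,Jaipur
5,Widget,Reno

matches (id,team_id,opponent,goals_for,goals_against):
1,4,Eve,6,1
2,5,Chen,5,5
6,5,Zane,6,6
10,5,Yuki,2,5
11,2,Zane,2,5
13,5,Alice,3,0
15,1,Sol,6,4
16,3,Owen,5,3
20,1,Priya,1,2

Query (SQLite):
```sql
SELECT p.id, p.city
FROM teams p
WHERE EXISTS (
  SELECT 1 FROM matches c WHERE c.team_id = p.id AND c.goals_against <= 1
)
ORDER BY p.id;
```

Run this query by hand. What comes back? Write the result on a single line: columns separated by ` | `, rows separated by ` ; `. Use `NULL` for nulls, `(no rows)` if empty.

4 | Jaipur ; 5 | Reno

For each teams row, check whether any matches with matching team_id has goals_against <= 1.
Keep rows where that is true.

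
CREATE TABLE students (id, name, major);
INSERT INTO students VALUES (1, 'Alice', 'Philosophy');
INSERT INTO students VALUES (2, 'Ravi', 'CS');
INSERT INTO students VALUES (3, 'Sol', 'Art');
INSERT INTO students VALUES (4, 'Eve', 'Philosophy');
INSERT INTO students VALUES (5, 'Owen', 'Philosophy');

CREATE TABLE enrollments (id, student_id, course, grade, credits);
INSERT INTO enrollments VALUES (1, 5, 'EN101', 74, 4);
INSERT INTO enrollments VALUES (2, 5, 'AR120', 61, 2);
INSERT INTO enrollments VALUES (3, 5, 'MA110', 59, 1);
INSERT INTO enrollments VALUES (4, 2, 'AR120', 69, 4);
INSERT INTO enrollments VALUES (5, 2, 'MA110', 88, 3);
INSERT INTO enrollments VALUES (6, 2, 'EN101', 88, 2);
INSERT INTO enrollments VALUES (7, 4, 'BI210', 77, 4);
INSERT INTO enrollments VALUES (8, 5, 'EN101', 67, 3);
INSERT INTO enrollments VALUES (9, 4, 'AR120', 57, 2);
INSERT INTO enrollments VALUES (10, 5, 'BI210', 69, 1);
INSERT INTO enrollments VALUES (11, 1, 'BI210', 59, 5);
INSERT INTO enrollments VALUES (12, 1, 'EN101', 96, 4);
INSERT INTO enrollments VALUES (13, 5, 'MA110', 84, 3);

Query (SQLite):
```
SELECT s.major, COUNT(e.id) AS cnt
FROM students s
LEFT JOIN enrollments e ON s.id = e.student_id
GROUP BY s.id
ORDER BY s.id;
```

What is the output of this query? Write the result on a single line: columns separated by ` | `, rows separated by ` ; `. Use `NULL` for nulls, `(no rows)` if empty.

Philosophy | 2 ; CS | 3 ; Art | 0 ; Philosophy | 2 ; Philosophy | 6

LEFT JOIN keeps every students row; unmatched ones get NULL for enrollments columns.
Group by students.id and compute COUNT(e.id). COUNT(col) of an all-NULL group is 0.
  1: ids {11, 12} → COUNT(e.id)=2
  2: ids {4, 5, 6} → COUNT(e.id)=3
  3: ids {—} → COUNT(e.id)=0
  4: ids {7, 9} → COUNT(e.id)=2
  5: ids {1, 2, 3, 8, 10, 13} → COUNT(e.id)=6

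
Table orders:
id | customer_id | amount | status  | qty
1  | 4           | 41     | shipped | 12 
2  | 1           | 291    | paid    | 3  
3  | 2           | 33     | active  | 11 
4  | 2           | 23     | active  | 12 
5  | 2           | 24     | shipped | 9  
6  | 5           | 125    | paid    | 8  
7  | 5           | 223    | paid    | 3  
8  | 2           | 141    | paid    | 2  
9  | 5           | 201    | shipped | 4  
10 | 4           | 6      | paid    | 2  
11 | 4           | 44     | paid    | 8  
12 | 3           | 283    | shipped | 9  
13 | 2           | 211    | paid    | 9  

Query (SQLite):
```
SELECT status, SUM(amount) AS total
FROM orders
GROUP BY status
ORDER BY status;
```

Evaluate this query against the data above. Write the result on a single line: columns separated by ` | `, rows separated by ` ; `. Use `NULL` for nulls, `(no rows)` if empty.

Partition orders by status; compute SUM(amount) within each group.
  active: ids {3, 4} → SUM(amount)=56
  paid: ids {2, 6, 7, 8, 10, 11, 13} → SUM(amount)=1041
  shipped: ids {1, 5, 9, 12} → SUM(amount)=549

active | 56 ; paid | 1041 ; shipped | 549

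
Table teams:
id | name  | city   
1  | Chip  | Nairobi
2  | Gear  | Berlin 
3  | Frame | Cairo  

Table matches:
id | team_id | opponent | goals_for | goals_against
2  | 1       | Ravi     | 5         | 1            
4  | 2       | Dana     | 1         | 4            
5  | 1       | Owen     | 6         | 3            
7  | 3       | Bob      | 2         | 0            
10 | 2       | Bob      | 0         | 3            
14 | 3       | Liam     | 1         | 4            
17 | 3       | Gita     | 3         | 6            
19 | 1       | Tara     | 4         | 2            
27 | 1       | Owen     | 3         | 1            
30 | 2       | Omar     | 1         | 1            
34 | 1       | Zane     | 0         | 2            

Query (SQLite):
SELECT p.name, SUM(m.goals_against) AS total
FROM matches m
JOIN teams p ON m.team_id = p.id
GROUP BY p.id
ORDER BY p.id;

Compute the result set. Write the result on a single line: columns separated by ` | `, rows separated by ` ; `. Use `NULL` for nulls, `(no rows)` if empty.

Chip | 9 ; Gear | 8 ; Frame | 10

Join each matches row to its teams via team_id.
Group joined rows by teams.id; compute SUM(m.goals_against) per group.
  1: ids {2, 5, 19, 27, 34} → SUM(m.goals_against)=9
  2: ids {4, 10, 30} → SUM(m.goals_against)=8
  3: ids {7, 14, 17} → SUM(m.goals_against)=10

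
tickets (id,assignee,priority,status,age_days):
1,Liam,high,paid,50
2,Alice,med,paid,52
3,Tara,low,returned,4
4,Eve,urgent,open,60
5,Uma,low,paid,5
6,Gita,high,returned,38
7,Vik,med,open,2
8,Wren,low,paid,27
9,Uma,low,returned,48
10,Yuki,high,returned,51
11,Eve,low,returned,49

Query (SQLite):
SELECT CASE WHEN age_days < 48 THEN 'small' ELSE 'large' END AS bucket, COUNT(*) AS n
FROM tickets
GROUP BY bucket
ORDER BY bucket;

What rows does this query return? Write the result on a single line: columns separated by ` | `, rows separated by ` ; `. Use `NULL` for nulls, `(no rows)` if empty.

large | 6 ; small | 5

Bucket rows by age_days < 48 → 'small' else 'large'; count each bucket.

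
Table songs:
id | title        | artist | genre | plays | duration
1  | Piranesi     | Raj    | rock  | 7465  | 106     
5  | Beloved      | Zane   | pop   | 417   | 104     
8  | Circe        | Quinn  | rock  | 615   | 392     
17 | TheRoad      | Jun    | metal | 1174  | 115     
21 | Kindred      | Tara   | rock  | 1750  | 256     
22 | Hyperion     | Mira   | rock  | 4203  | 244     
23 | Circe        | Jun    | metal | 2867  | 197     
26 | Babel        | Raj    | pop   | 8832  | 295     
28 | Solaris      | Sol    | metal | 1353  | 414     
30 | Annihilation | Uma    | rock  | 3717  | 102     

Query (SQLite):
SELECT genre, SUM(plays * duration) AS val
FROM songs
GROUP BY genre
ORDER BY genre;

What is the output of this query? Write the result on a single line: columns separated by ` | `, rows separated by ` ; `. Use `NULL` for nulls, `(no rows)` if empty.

For each row compute plays * duration.
Group by genre; take SUM of the expression per group.
  metal: ids {17, 23, 28} → SUM(plays * duration)=1259951
  pop: ids {5, 26} → SUM(plays * duration)=2648808
  rock: ids {1, 8, 21, 22, 30} → SUM(plays * duration)=2885036

metal | 1259951 ; pop | 2648808 ; rock | 2885036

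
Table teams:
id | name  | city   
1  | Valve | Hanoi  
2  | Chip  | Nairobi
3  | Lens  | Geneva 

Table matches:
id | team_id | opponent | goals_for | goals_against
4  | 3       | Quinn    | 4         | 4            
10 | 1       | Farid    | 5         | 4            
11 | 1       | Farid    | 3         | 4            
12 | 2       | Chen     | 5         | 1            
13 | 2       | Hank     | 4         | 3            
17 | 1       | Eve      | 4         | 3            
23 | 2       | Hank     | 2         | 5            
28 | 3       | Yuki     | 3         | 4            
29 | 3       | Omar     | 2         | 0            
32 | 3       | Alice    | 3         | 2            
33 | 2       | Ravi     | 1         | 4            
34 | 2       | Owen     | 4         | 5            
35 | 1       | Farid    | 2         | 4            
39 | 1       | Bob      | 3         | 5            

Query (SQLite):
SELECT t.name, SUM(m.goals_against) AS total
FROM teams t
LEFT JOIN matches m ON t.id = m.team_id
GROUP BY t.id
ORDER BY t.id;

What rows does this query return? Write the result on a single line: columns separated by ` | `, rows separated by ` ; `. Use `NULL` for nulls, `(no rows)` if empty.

Valve | 20 ; Chip | 18 ; Lens | 10

LEFT JOIN keeps every teams row; unmatched ones get NULL for matches columns.
Group by teams.id and compute SUM(m.goals_against). SUM over an all-NULL group is NULL.
  1: ids {10, 11, 17, 35, 39} → SUM(m.goals_against)=20
  2: ids {12, 13, 23, 33, 34} → SUM(m.goals_against)=18
  3: ids {4, 28, 29, 32} → SUM(m.goals_against)=10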